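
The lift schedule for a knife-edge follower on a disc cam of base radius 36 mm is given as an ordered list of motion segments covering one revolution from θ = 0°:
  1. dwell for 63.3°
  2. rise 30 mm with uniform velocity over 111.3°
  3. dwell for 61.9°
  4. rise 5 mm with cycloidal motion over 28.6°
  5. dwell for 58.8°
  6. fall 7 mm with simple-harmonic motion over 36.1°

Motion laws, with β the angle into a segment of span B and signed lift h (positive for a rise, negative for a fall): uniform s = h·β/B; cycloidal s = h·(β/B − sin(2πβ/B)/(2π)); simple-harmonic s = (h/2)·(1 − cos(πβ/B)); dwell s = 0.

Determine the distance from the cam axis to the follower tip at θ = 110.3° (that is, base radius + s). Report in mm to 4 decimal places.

seg 1 [0°–63.3°] dwell: s stays 0.0000
seg 2 [63.3°–174.6°] uniform, h=30: θ=110.3° here. β=47, B=111.3. 30·47/111.3 = 12.6685 → s = 12.6685
radial distance = base radius + s = 36 + 12.6685 = 48.6685

48.6685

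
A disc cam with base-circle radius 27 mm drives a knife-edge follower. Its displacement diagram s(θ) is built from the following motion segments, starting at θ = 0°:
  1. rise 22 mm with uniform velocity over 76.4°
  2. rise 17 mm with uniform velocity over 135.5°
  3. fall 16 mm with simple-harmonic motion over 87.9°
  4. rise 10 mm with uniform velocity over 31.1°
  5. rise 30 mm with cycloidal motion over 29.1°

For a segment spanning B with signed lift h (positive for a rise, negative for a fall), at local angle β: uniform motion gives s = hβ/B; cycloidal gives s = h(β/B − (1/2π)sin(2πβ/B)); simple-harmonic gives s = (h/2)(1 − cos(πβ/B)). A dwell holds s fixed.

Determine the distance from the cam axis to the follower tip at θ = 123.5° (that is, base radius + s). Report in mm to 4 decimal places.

seg 1 [0°–76.4°] uniform, h=22: full span → s += 22 → s = 22.0000
seg 2 [76.4°–211.9°] uniform, h=17: θ=123.5° here. β=47.1, B=135.5. 17·47.1/135.5 = 5.9092 → s = 27.9092
radial distance = base radius + s = 27 + 27.9092 = 54.9092

54.9092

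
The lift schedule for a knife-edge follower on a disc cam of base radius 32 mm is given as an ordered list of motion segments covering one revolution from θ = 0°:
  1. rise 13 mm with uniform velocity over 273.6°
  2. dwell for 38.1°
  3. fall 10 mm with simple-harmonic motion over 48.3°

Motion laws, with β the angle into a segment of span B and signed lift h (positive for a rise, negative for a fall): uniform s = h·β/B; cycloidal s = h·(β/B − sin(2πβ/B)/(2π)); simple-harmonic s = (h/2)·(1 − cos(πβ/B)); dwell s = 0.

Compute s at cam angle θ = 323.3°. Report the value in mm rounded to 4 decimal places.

seg 1 [0°–273.6°] uniform, h=13: full span → s += 13 → s = 13.0000
seg 2 [273.6°–311.7°] dwell: s stays 13.0000
seg 3 [311.7°–360°] simple-harmonic, h=-10: θ=323.3° here. β=11.6, B=48.3. -10/2·(1 − cos(π·0.2402)) = -1.3569 → s = 11.6431

11.6431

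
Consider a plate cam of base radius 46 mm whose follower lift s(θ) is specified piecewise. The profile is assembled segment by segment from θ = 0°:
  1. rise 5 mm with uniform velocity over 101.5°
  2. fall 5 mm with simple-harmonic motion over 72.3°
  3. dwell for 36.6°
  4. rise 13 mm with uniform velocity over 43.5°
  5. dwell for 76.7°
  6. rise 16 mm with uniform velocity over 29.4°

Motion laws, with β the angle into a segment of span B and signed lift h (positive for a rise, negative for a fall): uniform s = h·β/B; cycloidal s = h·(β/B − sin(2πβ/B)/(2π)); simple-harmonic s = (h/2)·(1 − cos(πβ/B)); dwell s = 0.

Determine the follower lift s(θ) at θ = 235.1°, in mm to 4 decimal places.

seg 1 [0°–101.5°] uniform, h=5: full span → s += 5 → s = 5.0000
seg 2 [101.5°–173.8°] simple-harmonic, h=-5: full span → s += -5 → s = 0.0000
seg 3 [173.8°–210.4°] dwell: s stays 0.0000
seg 4 [210.4°–253.9°] uniform, h=13: θ=235.1° here. β=24.7, B=43.5. 13·24.7/43.5 = 7.3816 → s = 7.3816

7.3816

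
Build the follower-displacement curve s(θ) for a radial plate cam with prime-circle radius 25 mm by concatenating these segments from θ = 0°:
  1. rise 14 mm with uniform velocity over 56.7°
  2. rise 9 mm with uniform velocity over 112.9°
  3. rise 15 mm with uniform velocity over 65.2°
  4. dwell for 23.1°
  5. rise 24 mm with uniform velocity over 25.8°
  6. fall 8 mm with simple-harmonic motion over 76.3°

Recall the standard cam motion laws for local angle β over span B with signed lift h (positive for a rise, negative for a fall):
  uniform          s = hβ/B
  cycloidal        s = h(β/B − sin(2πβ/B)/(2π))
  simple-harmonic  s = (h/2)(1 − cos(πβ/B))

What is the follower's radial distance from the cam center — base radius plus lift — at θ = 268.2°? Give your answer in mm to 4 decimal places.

seg 1 [0°–56.7°] uniform, h=14: full span → s += 14 → s = 14.0000
seg 2 [56.7°–169.6°] uniform, h=9: full span → s += 9 → s = 23.0000
seg 3 [169.6°–234.8°] uniform, h=15: full span → s += 15 → s = 38.0000
seg 4 [234.8°–257.9°] dwell: s stays 38.0000
seg 5 [257.9°–283.7°] uniform, h=24: θ=268.2° here. β=10.3, B=25.8. 24·10.3/25.8 = 9.5814 → s = 47.5814
radial distance = base radius + s = 25 + 47.5814 = 72.5814

72.5814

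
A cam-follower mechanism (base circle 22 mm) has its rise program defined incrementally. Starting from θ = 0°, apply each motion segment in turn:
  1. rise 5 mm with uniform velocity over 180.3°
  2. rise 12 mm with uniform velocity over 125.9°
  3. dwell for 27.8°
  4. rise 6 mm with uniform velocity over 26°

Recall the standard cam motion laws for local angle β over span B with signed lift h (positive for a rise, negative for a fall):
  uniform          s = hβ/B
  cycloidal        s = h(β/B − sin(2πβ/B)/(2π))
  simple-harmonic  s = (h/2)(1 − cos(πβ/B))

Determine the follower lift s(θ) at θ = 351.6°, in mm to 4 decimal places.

seg 1 [0°–180.3°] uniform, h=5: full span → s += 5 → s = 5.0000
seg 2 [180.3°–306.2°] uniform, h=12: full span → s += 12 → s = 17.0000
seg 3 [306.2°–334°] dwell: s stays 17.0000
seg 4 [334°–360°] uniform, h=6: θ=351.6° here. β=17.6, B=26. 6·17.6/26 = 4.0615 → s = 21.0615

21.0615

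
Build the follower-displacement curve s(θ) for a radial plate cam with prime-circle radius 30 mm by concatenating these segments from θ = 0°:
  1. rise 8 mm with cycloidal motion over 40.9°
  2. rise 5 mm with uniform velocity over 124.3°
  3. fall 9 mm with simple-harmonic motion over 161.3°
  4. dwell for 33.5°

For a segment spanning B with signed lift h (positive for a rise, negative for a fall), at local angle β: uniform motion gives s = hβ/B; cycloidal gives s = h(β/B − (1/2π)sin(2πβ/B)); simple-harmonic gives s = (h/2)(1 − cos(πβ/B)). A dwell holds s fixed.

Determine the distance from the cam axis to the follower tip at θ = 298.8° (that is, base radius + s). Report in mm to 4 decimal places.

seg 1 [0°–40.9°] cycloidal, h=8: full span → s += 8 → s = 8.0000
seg 2 [40.9°–165.2°] uniform, h=5: full span → s += 5 → s = 13.0000
seg 3 [165.2°–326.5°] simple-harmonic, h=-9: θ=298.8° here. β=133.6, B=161.3. -9/2·(1 − cos(π·0.8283)) = -8.3608 → s = 4.6392
radial distance = base radius + s = 30 + 4.6392 = 34.6392

34.6392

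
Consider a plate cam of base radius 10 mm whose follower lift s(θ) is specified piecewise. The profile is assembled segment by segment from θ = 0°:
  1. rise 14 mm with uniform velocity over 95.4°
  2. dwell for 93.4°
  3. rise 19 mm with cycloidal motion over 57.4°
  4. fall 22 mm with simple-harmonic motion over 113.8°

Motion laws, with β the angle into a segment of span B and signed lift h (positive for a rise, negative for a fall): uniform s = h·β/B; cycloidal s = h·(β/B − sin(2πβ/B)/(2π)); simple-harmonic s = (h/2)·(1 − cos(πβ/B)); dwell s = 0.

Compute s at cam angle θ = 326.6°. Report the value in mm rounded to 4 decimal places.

seg 1 [0°–95.4°] uniform, h=14: full span → s += 14 → s = 14.0000
seg 2 [95.4°–188.8°] dwell: s stays 14.0000
seg 3 [188.8°–246.2°] cycloidal, h=19: full span → s += 19 → s = 33.0000
seg 4 [246.2°–360°] simple-harmonic, h=-22: θ=326.6° here. β=80.4, B=113.8. -22/2·(1 − cos(π·0.7065)) = -17.6461 → s = 15.3539

15.3539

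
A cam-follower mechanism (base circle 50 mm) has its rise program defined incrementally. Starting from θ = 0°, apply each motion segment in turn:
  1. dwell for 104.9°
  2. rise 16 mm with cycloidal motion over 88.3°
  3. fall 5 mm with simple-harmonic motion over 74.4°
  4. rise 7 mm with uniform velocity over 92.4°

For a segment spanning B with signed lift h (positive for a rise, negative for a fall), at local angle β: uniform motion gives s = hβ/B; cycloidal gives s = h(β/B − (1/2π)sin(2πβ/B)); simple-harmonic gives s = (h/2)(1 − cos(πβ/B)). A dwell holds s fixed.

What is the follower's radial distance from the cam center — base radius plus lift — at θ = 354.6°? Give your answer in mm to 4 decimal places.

seg 1 [0°–104.9°] dwell: s stays 0.0000
seg 2 [104.9°–193.2°] cycloidal, h=16: full span → s += 16 → s = 16.0000
seg 3 [193.2°–267.6°] simple-harmonic, h=-5: full span → s += -5 → s = 11.0000
seg 4 [267.6°–360°] uniform, h=7: θ=354.6° here. β=87, B=92.4. 7·87/92.4 = 6.5909 → s = 17.5909
radial distance = base radius + s = 50 + 17.5909 = 67.5909

67.5909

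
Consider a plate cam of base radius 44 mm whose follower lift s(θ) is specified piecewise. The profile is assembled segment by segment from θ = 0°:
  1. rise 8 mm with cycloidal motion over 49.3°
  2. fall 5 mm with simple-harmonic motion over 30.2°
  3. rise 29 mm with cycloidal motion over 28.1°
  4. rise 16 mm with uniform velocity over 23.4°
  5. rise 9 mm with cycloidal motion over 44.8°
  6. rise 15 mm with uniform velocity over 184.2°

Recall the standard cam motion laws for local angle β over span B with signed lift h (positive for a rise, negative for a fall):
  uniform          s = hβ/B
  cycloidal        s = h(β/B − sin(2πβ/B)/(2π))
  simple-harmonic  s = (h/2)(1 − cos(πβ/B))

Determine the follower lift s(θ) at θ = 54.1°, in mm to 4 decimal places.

seg 1 [0°–49.3°] cycloidal, h=8: full span → s += 8 → s = 8.0000
seg 2 [49.3°–79.5°] simple-harmonic, h=-5: θ=54.1° here. β=4.8, B=30.2. -5/2·(1 − cos(π·0.1589)) = -0.3052 → s = 7.6948

7.6948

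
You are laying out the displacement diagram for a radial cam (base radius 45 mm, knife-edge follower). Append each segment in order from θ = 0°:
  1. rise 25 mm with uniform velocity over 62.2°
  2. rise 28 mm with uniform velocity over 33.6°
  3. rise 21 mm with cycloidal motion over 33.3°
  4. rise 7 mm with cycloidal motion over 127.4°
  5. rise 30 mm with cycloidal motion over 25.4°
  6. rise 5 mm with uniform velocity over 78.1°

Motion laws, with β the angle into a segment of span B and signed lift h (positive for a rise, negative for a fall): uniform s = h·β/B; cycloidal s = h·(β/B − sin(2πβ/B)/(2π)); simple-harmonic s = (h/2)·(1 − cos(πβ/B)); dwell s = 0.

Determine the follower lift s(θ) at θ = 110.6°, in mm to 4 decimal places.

seg 1 [0°–62.2°] uniform, h=25: full span → s += 25 → s = 25.0000
seg 2 [62.2°–95.8°] uniform, h=28: full span → s += 28 → s = 53.0000
seg 3 [95.8°–129.1°] cycloidal, h=21: θ=110.6° here. β=14.8, B=33.3. 21·(0.4444 − sin(2π·0.4444)/(2π)) = 8.1902 → s = 61.1902

61.1902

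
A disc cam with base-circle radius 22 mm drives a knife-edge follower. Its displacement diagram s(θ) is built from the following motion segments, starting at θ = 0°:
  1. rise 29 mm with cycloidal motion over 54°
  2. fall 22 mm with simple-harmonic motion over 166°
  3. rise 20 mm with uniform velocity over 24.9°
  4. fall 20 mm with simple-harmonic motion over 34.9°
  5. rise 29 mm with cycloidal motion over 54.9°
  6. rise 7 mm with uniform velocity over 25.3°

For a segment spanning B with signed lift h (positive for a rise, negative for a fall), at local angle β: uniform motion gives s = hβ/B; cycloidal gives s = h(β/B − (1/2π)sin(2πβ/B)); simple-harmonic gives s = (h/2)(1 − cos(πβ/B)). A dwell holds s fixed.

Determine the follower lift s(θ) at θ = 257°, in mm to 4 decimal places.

seg 1 [0°–54°] cycloidal, h=29: full span → s += 29 → s = 29.0000
seg 2 [54°–220°] simple-harmonic, h=-22: full span → s += -22 → s = 7.0000
seg 3 [220°–244.9°] uniform, h=20: full span → s += 20 → s = 27.0000
seg 4 [244.9°–279.8°] simple-harmonic, h=-20: θ=257° here. β=12.1, B=34.9. -20/2·(1 − cos(π·0.3467)) = -5.3681 → s = 21.6319

21.6319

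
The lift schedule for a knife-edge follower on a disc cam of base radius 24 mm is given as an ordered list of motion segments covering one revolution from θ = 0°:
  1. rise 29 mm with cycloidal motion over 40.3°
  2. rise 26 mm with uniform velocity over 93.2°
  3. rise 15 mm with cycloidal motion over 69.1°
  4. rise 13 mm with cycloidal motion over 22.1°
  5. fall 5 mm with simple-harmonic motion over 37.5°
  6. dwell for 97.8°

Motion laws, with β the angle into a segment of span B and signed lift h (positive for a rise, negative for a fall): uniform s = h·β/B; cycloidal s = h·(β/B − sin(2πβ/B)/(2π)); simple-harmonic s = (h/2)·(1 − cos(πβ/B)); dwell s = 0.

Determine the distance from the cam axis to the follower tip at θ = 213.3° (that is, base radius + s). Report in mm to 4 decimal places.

seg 1 [0°–40.3°] cycloidal, h=29: full span → s += 29 → s = 29.0000
seg 2 [40.3°–133.5°] uniform, h=26: full span → s += 26 → s = 55.0000
seg 3 [133.5°–202.6°] cycloidal, h=15: full span → s += 15 → s = 70.0000
seg 4 [202.6°–224.7°] cycloidal, h=13: θ=213.3° here. β=10.7, B=22.1. 13·(0.4842 − sin(2π·0.4842)/(2π)) = 6.0886 → s = 76.0886
radial distance = base radius + s = 24 + 76.0886 = 100.0886

100.0886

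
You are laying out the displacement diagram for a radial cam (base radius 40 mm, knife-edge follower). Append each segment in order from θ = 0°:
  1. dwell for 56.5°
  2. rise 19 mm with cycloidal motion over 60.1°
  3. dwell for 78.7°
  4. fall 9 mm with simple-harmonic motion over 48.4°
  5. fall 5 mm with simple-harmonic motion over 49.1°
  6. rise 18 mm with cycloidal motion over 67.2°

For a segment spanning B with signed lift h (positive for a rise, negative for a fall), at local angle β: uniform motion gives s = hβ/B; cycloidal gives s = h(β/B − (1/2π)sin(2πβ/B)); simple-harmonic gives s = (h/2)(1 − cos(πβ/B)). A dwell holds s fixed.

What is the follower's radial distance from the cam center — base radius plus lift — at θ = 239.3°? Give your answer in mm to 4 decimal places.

seg 1 [0°–56.5°] dwell: s stays 0.0000
seg 2 [56.5°–116.6°] cycloidal, h=19: full span → s += 19 → s = 19.0000
seg 3 [116.6°–195.3°] dwell: s stays 19.0000
seg 4 [195.3°–243.7°] simple-harmonic, h=-9: θ=239.3° here. β=44, B=48.4. -9/2·(1 − cos(π·0.9091)) = -8.8177 → s = 10.1823
radial distance = base radius + s = 40 + 10.1823 = 50.1823

50.1823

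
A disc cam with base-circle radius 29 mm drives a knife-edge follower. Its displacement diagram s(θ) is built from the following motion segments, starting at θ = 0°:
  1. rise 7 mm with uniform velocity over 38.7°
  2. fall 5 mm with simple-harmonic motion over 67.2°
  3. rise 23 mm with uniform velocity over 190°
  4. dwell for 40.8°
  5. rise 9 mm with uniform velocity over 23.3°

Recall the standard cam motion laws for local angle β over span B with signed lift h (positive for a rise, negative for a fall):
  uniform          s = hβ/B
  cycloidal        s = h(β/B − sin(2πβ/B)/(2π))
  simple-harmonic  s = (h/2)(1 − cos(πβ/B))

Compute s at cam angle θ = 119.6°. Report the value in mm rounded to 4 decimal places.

seg 1 [0°–38.7°] uniform, h=7: full span → s += 7 → s = 7.0000
seg 2 [38.7°–105.9°] simple-harmonic, h=-5: full span → s += -5 → s = 2.0000
seg 3 [105.9°–295.9°] uniform, h=23: θ=119.6° here. β=13.7, B=190. 23·13.7/190 = 1.6584 → s = 3.6584

3.6584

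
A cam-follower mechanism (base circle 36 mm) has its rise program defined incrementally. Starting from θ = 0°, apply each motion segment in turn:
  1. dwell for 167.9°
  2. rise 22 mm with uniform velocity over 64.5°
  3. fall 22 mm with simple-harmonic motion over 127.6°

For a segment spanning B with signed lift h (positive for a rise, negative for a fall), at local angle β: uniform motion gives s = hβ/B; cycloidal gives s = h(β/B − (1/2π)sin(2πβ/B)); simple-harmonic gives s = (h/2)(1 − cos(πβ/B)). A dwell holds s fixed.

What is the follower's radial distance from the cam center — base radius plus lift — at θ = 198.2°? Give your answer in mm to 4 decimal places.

seg 1 [0°–167.9°] dwell: s stays 0.0000
seg 2 [167.9°–232.4°] uniform, h=22: θ=198.2° here. β=30.3, B=64.5. 22·30.3/64.5 = 10.3349 → s = 10.3349
radial distance = base radius + s = 36 + 10.3349 = 46.3349

46.3349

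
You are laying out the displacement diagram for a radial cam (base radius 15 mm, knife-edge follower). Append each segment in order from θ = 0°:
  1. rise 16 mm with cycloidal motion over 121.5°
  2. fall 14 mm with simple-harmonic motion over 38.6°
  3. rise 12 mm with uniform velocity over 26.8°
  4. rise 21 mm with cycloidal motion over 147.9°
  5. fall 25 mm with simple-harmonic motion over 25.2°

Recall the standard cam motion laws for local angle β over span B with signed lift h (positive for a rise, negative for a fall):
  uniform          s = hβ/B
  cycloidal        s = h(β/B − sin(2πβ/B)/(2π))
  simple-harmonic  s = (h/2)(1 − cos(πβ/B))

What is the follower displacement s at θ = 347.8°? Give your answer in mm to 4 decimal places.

seg 1 [0°–121.5°] cycloidal, h=16: full span → s += 16 → s = 16.0000
seg 2 [121.5°–160.1°] simple-harmonic, h=-14: full span → s += -14 → s = 2.0000
seg 3 [160.1°–186.9°] uniform, h=12: full span → s += 12 → s = 14.0000
seg 4 [186.9°–334.8°] cycloidal, h=21: full span → s += 21 → s = 35.0000
seg 5 [334.8°–360°] simple-harmonic, h=-25: θ=347.8° here. β=13, B=25.2. -25/2·(1 − cos(π·0.5159)) = -13.1231 → s = 21.8769

21.8769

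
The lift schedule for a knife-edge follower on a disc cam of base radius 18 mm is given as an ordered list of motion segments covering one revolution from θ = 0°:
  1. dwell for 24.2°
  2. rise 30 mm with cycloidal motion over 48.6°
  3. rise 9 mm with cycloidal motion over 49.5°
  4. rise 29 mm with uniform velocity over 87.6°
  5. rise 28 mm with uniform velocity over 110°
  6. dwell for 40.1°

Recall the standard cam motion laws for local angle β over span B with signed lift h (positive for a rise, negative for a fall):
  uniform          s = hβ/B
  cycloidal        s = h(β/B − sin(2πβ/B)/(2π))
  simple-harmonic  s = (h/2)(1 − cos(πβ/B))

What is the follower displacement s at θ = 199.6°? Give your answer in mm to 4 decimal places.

seg 1 [0°–24.2°] dwell: s stays 0.0000
seg 2 [24.2°–72.8°] cycloidal, h=30: full span → s += 30 → s = 30.0000
seg 3 [72.8°–122.3°] cycloidal, h=9: full span → s += 9 → s = 39.0000
seg 4 [122.3°–209.9°] uniform, h=29: θ=199.6° here. β=77.3, B=87.6. 29·77.3/87.6 = 25.5902 → s = 64.5902

64.5902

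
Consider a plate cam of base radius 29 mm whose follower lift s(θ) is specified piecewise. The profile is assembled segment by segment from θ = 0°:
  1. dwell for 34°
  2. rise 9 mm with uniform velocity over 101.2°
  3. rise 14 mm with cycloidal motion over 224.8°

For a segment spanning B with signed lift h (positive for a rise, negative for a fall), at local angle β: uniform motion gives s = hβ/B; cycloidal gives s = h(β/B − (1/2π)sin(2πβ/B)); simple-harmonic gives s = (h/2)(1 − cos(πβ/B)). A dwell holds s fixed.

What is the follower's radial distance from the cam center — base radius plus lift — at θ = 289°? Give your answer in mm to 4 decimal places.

seg 1 [0°–34°] dwell: s stays 0.0000
seg 2 [34°–135.2°] uniform, h=9: full span → s += 9 → s = 9.0000
seg 3 [135.2°–360°] cycloidal, h=14: θ=289° here. β=153.8, B=224.8. 14·(0.6842 − sin(2π·0.6842)/(2π)) = 11.6185 → s = 20.6185
radial distance = base radius + s = 29 + 20.6185 = 49.6185

49.6185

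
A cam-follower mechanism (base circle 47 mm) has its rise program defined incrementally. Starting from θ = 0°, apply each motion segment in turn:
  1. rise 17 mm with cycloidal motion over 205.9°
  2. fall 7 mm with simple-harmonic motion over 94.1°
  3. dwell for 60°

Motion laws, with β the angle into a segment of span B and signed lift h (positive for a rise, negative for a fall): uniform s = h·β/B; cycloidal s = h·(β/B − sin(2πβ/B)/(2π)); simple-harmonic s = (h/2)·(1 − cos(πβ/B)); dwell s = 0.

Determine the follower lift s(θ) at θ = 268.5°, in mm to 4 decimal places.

seg 1 [0°–205.9°] cycloidal, h=17: full span → s += 17 → s = 17.0000
seg 2 [205.9°–300°] simple-harmonic, h=-7: θ=268.5° here. β=62.6, B=94.1. -7/2·(1 − cos(π·0.6652)) = -5.2365 → s = 11.7635

11.7635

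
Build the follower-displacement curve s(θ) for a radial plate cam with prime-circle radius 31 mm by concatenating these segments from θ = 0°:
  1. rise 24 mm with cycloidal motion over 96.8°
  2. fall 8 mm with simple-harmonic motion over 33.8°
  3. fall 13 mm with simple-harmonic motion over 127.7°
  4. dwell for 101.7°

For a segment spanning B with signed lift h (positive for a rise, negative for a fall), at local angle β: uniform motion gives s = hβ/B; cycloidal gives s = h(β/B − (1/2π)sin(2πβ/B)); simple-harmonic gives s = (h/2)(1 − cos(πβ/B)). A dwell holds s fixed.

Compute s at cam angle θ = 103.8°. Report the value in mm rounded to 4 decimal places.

seg 1 [0°–96.8°] cycloidal, h=24: full span → s += 24 → s = 24.0000
seg 2 [96.8°–130.6°] simple-harmonic, h=-8: θ=103.8° here. β=7, B=33.8. -8/2·(1 − cos(π·0.2071)) = -0.8172 → s = 23.1828

23.1828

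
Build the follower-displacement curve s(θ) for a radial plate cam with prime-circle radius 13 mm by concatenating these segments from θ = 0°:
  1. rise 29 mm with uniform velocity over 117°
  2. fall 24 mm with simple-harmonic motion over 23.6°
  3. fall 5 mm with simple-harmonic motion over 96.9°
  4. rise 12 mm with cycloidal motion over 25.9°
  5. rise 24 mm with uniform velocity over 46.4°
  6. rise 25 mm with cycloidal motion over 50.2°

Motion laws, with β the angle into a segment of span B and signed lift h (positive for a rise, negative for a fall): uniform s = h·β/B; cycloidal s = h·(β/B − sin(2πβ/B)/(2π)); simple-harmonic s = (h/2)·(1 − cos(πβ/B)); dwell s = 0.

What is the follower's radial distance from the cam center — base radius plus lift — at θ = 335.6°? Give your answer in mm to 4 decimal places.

seg 1 [0°–117°] uniform, h=29: full span → s += 29 → s = 29.0000
seg 2 [117°–140.6°] simple-harmonic, h=-24: full span → s += -24 → s = 5.0000
seg 3 [140.6°–237.5°] simple-harmonic, h=-5: full span → s += -5 → s = 0.0000
seg 4 [237.5°–263.4°] cycloidal, h=12: full span → s += 12 → s = 12.0000
seg 5 [263.4°–309.8°] uniform, h=24: full span → s += 24 → s = 36.0000
seg 6 [309.8°–360°] cycloidal, h=25: θ=335.6° here. β=25.8, B=50.2. 25·(0.5139 − sin(2π·0.5139)/(2π)) = 13.1968 → s = 49.1968
radial distance = base radius + s = 13 + 49.1968 = 62.1968

62.1968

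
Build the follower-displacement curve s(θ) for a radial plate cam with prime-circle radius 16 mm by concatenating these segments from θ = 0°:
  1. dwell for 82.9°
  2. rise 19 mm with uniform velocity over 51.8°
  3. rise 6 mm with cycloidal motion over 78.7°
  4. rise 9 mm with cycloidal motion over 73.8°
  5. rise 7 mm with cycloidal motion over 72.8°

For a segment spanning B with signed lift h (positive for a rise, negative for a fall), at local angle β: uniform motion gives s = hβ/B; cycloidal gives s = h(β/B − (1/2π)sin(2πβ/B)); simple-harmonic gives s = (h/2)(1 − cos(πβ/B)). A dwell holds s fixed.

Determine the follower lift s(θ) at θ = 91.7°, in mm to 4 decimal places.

seg 1 [0°–82.9°] dwell: s stays 0.0000
seg 2 [82.9°–134.7°] uniform, h=19: θ=91.7° here. β=8.8, B=51.8. 19·8.8/51.8 = 3.2278 → s = 3.2278

3.2278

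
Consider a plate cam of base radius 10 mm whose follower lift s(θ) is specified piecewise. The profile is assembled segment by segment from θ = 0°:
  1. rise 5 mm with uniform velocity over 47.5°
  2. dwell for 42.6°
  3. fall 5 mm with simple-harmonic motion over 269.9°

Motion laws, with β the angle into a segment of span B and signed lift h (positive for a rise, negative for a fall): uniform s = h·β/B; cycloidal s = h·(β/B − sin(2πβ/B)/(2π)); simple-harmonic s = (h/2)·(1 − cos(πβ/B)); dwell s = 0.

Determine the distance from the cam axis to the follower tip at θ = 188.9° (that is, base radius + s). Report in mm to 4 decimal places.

seg 1 [0°–47.5°] uniform, h=5: full span → s += 5 → s = 5.0000
seg 2 [47.5°–90.1°] dwell: s stays 5.0000
seg 3 [90.1°–360°] simple-harmonic, h=-5: θ=188.9° here. β=98.8, B=269.9. -5/2·(1 − cos(π·0.3661)) = -1.4788 → s = 3.5212
radial distance = base radius + s = 10 + 3.5212 = 13.5212

13.5212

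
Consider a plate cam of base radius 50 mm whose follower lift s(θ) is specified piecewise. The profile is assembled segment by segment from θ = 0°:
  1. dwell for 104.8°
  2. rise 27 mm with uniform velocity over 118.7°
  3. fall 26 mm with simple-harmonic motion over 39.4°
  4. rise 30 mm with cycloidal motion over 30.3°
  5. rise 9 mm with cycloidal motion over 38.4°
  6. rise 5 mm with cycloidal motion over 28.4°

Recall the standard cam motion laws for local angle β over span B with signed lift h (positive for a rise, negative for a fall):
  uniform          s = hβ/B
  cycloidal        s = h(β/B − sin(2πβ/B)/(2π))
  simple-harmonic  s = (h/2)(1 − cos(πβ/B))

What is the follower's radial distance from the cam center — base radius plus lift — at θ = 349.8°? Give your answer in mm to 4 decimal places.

seg 1 [0°–104.8°] dwell: s stays 0.0000
seg 2 [104.8°–223.5°] uniform, h=27: full span → s += 27 → s = 27.0000
seg 3 [223.5°–262.9°] simple-harmonic, h=-26: full span → s += -26 → s = 1.0000
seg 4 [262.9°–293.2°] cycloidal, h=30: full span → s += 30 → s = 31.0000
seg 5 [293.2°–331.6°] cycloidal, h=9: full span → s += 9 → s = 40.0000
seg 6 [331.6°–360°] cycloidal, h=5: θ=349.8° here. β=18.2, B=28.4. 5·(0.6408 − sin(2π·0.6408)/(2π)) = 3.8201 → s = 43.8201
radial distance = base radius + s = 50 + 43.8201 = 93.8201

93.8201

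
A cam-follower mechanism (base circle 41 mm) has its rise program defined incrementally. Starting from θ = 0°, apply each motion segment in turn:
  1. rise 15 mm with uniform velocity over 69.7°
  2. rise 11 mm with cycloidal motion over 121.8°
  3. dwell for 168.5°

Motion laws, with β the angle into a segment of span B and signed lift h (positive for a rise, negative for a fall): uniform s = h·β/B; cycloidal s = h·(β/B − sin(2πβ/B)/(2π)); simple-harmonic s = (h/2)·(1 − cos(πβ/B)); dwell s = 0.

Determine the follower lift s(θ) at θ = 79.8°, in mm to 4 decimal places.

seg 1 [0°–69.7°] uniform, h=15: full span → s += 15 → s = 15.0000
seg 2 [69.7°–191.5°] cycloidal, h=11: θ=79.8° here. β=10.1, B=121.8. 11·(0.0829 − sin(2π·0.0829)/(2π)) = 0.0407 → s = 15.0407

15.0407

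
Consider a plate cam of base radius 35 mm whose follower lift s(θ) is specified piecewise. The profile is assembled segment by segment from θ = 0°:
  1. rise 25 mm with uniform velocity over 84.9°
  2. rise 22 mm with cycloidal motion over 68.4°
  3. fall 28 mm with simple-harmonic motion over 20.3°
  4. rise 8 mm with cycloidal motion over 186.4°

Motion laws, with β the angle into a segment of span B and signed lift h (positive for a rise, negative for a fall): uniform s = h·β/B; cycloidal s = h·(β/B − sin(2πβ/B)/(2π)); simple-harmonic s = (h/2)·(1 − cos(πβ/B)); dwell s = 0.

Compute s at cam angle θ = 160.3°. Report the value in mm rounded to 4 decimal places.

seg 1 [0°–84.9°] uniform, h=25: full span → s += 25 → s = 25.0000
seg 2 [84.9°–153.3°] cycloidal, h=22: full span → s += 22 → s = 47.0000
seg 3 [153.3°–173.6°] simple-harmonic, h=-28: θ=160.3° here. β=7, B=20.3. -28/2·(1 − cos(π·0.3448)) = -7.4423 → s = 39.5577

39.5577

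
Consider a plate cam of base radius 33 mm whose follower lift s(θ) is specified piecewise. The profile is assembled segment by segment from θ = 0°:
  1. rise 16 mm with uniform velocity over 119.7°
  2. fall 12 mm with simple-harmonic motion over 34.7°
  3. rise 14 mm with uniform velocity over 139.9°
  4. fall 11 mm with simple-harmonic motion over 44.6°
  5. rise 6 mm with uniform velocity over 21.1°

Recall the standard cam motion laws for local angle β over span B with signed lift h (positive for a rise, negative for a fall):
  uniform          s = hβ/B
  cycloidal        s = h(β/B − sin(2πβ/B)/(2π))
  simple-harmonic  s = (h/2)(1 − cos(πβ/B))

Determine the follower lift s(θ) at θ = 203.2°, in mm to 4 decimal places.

seg 1 [0°–119.7°] uniform, h=16: full span → s += 16 → s = 16.0000
seg 2 [119.7°–154.4°] simple-harmonic, h=-12: full span → s += -12 → s = 4.0000
seg 3 [154.4°–294.3°] uniform, h=14: θ=203.2° here. β=48.8, B=139.9. 14·48.8/139.9 = 4.8835 → s = 8.8835

8.8835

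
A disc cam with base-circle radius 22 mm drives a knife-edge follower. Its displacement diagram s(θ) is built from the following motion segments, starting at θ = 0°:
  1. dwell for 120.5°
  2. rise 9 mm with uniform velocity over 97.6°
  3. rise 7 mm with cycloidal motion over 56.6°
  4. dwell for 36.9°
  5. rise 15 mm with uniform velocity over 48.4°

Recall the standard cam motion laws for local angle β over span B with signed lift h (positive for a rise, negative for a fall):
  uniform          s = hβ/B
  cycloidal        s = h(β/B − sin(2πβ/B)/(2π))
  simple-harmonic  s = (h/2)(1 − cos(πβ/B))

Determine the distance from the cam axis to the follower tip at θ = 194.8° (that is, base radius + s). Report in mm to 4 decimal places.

seg 1 [0°–120.5°] dwell: s stays 0.0000
seg 2 [120.5°–218.1°] uniform, h=9: θ=194.8° here. β=74.3, B=97.6. 9·74.3/97.6 = 6.8514 → s = 6.8514
radial distance = base radius + s = 22 + 6.8514 = 28.8514

28.8514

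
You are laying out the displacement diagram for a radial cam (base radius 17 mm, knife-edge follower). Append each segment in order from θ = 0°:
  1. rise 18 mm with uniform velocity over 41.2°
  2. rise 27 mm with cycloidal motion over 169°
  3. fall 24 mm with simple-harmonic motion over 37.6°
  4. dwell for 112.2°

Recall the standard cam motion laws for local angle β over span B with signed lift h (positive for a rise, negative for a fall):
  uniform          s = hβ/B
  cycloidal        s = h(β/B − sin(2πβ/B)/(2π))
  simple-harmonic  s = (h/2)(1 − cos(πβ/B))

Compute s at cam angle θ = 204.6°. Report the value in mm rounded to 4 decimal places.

seg 1 [0°–41.2°] uniform, h=18: full span → s += 18 → s = 18.0000
seg 2 [41.2°–210.2°] cycloidal, h=27: θ=204.6° here. β=163.4, B=169. 27·(0.9669 − sin(2π·0.9669)/(2π)) = 26.9936 → s = 44.9936

44.9936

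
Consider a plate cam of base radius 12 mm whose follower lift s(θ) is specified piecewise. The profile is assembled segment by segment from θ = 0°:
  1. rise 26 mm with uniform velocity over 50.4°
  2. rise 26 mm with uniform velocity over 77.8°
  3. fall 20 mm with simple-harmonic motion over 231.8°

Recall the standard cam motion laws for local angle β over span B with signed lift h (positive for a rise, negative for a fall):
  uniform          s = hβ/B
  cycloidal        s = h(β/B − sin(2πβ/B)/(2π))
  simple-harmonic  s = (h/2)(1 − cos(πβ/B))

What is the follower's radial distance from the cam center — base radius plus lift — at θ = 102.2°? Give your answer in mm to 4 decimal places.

seg 1 [0°–50.4°] uniform, h=26: full span → s += 26 → s = 26.0000
seg 2 [50.4°–128.2°] uniform, h=26: θ=102.2° here. β=51.8, B=77.8. 26·51.8/77.8 = 17.3111 → s = 43.3111
radial distance = base radius + s = 12 + 43.3111 = 55.3111

55.3111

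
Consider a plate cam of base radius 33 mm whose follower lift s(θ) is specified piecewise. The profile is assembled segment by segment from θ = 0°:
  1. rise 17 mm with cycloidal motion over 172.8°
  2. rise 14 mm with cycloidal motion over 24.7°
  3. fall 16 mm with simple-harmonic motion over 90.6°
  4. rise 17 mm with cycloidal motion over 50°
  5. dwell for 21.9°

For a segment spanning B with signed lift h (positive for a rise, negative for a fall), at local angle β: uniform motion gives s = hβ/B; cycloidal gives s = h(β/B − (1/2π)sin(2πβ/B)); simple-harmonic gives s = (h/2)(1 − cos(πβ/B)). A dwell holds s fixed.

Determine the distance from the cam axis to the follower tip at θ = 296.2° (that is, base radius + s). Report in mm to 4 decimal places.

seg 1 [0°–172.8°] cycloidal, h=17: full span → s += 17 → s = 17.0000
seg 2 [172.8°–197.5°] cycloidal, h=14: full span → s += 14 → s = 31.0000
seg 3 [197.5°–288.1°] simple-harmonic, h=-16: full span → s += -16 → s = 15.0000
seg 4 [288.1°–338.1°] cycloidal, h=17: θ=296.2° here. β=8.1, B=50. 17·(0.1620 − sin(2π·0.1620)/(2π)) = 0.4515 → s = 15.4515
radial distance = base radius + s = 33 + 15.4515 = 48.4515

48.4515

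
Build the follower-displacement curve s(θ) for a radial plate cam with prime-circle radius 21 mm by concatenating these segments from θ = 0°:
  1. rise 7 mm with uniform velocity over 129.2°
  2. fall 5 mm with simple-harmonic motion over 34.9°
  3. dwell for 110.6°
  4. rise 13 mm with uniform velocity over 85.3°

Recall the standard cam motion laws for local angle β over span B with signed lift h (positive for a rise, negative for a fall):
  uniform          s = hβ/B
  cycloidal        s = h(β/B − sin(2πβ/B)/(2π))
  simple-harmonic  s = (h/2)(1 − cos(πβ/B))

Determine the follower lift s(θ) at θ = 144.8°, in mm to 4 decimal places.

seg 1 [0°–129.2°] uniform, h=7: full span → s += 7 → s = 7.0000
seg 2 [129.2°–164.1°] simple-harmonic, h=-5: θ=144.8° here. β=15.6, B=34.9. -5/2·(1 − cos(π·0.4470)) = -2.0856 → s = 4.9144

4.9144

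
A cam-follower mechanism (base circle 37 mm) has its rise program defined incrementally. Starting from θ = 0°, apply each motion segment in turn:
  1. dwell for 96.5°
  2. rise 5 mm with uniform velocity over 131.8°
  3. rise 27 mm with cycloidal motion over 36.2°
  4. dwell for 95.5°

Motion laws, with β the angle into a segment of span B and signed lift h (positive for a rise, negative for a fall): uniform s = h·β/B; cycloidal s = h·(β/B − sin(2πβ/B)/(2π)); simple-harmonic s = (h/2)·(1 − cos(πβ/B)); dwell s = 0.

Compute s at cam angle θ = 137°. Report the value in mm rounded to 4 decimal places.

seg 1 [0°–96.5°] dwell: s stays 0.0000
seg 2 [96.5°–228.3°] uniform, h=5: θ=137° here. β=40.5, B=131.8. 5·40.5/131.8 = 1.5364 → s = 1.5364

1.5364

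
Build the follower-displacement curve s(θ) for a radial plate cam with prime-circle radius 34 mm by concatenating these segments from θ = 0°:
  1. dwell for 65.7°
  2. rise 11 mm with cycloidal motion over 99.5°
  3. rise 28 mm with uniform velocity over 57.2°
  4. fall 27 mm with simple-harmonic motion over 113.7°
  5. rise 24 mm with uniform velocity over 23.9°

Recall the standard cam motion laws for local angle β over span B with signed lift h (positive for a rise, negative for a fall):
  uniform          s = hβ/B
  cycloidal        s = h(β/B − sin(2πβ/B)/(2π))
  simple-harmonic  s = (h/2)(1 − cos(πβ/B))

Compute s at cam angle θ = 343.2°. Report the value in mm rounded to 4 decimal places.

seg 1 [0°–65.7°] dwell: s stays 0.0000
seg 2 [65.7°–165.2°] cycloidal, h=11: full span → s += 11 → s = 11.0000
seg 3 [165.2°–222.4°] uniform, h=28: full span → s += 28 → s = 39.0000
seg 4 [222.4°–336.1°] simple-harmonic, h=-27: full span → s += -27 → s = 12.0000
seg 5 [336.1°–360°] uniform, h=24: θ=343.2° here. β=7.1, B=23.9. 24·7.1/23.9 = 7.1297 → s = 19.1297

19.1297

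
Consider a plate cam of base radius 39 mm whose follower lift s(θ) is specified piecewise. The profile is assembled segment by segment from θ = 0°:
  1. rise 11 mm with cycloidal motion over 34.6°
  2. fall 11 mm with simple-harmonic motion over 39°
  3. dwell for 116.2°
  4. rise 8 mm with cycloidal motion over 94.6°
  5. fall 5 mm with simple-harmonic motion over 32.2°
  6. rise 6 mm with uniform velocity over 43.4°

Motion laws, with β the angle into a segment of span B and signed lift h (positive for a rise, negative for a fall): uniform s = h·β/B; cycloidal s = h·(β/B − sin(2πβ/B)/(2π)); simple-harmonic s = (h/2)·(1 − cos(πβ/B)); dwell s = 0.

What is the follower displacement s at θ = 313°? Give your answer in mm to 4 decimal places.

seg 1 [0°–34.6°] cycloidal, h=11: full span → s += 11 → s = 11.0000
seg 2 [34.6°–73.6°] simple-harmonic, h=-11: full span → s += -11 → s = 0.0000
seg 3 [73.6°–189.8°] dwell: s stays 0.0000
seg 4 [189.8°–284.4°] cycloidal, h=8: full span → s += 8 → s = 8.0000
seg 5 [284.4°–316.6°] simple-harmonic, h=-5: θ=313° here. β=28.6, B=32.2. -5/2·(1 − cos(π·0.8882)) = -4.8474 → s = 3.1526

3.1526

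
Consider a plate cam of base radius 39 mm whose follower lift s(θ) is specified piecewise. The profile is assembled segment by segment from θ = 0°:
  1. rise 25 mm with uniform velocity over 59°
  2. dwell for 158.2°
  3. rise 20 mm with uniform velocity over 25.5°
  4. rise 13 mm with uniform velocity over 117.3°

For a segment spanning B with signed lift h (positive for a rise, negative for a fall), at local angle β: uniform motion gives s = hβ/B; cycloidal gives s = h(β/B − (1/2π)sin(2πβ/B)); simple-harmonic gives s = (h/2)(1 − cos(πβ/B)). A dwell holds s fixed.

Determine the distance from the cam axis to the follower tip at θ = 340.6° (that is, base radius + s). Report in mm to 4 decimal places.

seg 1 [0°–59°] uniform, h=25: full span → s += 25 → s = 25.0000
seg 2 [59°–217.2°] dwell: s stays 25.0000
seg 3 [217.2°–242.7°] uniform, h=20: full span → s += 20 → s = 45.0000
seg 4 [242.7°–360°] uniform, h=13: θ=340.6° here. β=97.9, B=117.3. 13·97.9/117.3 = 10.8500 → s = 55.8500
radial distance = base radius + s = 39 + 55.8500 = 94.8500

94.8500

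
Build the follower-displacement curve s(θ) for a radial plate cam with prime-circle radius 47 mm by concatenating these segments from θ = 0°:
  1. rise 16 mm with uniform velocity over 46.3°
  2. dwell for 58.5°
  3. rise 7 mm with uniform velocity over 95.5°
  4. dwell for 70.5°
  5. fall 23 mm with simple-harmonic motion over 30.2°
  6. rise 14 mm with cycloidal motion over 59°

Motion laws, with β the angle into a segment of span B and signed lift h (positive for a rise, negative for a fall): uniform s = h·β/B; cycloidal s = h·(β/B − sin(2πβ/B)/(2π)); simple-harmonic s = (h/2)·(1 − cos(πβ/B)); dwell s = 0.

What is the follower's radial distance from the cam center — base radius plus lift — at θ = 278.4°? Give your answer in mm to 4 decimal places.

seg 1 [0°–46.3°] uniform, h=16: full span → s += 16 → s = 16.0000
seg 2 [46.3°–104.8°] dwell: s stays 16.0000
seg 3 [104.8°–200.3°] uniform, h=7: full span → s += 7 → s = 23.0000
seg 4 [200.3°–270.8°] dwell: s stays 23.0000
seg 5 [270.8°–301°] simple-harmonic, h=-23: θ=278.4° here. β=7.6, B=30.2. -23/2·(1 − cos(π·0.2517)) = -3.4107 → s = 19.5893
radial distance = base radius + s = 47 + 19.5893 = 66.5893

66.5893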